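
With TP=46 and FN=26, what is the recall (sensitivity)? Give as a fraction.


Recall = TP / (TP + FN) = 46 / 72 = 23/36.

23/36


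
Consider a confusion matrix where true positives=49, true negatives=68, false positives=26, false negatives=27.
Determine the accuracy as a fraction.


Accuracy = (TP + TN) / (TP + TN + FP + FN) = (49 + 68) / 170 = 117/170.

117/170


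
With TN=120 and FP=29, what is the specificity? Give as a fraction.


Specificity = TN / (TN + FP) = 120 / 149 = 120/149.

120/149


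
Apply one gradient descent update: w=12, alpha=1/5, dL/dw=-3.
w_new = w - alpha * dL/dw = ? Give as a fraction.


w_new = 12 - 1/5 * -3 = 12 - -3/5 = 63/5.

63/5


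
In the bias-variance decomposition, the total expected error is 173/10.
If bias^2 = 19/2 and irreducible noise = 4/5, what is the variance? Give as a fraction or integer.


Total error = bias^2 + variance + irreducible noise. So variance = 173/10 - 19/2 - 4/5 = 7.

7


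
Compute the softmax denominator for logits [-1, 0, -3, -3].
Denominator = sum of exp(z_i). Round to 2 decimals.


Denom = e^-1=0.3679 + e^0=1.0000 + e^-3=0.0498 + e^-3=0.0498. Sum = 1.4675, which rounds to 1.47.

1.47


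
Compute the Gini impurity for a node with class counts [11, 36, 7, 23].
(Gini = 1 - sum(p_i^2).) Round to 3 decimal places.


Total = 77. Proportions: 11/77, 36/77, 7/77, 23/77. sum(p_i^2) = 0.3365. Gini = 1 - 0.3365 = 0.6635, which rounds to 0.664.

0.664


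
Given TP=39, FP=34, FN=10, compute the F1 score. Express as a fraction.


Precision = 39/73 = 39/73. Recall = 39/49 = 39/49. F1 = 2*P*R/(P+R) = 39/61.

39/61


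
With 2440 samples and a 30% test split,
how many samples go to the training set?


Test set = 2440 * 30% = 732. Training set = 2440 - 732 = 1708.

1708


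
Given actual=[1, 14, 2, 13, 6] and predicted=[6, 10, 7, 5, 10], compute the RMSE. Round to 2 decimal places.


MSE = 29.2000. RMSE = sqrt(29.2000) = 5.40.

5.40


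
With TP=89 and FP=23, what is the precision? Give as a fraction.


Precision = TP / (TP + FP) = 89 / 112 = 89/112.

89/112


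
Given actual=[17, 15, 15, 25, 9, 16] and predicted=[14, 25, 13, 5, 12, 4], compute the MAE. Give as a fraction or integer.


MAE = (1/6) * (|17-14|=3 + |15-25|=10 + |15-13|=2 + |25-5|=20 + |9-12|=3 + |16-4|=12). Sum = 50. MAE = 25/3.

25/3


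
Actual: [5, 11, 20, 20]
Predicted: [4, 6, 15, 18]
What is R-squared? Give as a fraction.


Mean(y) = 14. SS_res = 55. SS_tot = 162. R^2 = 1 - 55/(162) = 107/162.

107/162


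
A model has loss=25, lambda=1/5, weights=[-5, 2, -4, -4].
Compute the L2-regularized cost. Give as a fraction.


L2 sq norm = sum(w^2) = 61. J = 25 + 1/5 * 61 = 186/5.

186/5


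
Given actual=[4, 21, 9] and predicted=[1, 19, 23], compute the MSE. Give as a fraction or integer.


MSE = (1/3) * ((4-1)^2=9 + (21-19)^2=4 + (9-23)^2=196). Sum = 209. MSE = 209/3.

209/3


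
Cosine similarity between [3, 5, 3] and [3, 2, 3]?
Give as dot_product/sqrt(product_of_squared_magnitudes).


dot = 28. |a|^2 = 43, |b|^2 = 22. cos = 28/sqrt(946).

28/sqrt(946)


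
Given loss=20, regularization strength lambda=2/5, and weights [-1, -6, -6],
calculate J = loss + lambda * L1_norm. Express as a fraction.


L1 norm = sum(|w|) = 13. J = 20 + 2/5 * 13 = 126/5.

126/5


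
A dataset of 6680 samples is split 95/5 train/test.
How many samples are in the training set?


Test set = 6680 * 5% = 334. Training set = 6680 - 334 = 6346.

6346


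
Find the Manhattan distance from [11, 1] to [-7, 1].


d = sum of absolute differences: |11--7|=18 + |1-1|=0 = 18.

18


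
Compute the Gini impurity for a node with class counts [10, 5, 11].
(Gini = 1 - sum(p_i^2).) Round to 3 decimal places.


Total = 26. Proportions: 10/26, 5/26, 11/26. sum(p_i^2) = 0.3639. Gini = 1 - 0.3639 = 0.6361, which rounds to 0.636.

0.636


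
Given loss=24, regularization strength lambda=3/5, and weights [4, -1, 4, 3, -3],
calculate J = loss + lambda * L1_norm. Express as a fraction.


L1 norm = sum(|w|) = 15. J = 24 + 3/5 * 15 = 33.

33


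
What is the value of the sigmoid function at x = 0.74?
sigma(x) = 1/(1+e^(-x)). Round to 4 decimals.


sigma(0.74) = 1/(1+e^(-0.74)) = 1/(1+0.477114) = 1/1.477114 = 0.6770.

0.6770


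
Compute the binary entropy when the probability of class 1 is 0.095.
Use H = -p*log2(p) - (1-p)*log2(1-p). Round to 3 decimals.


H = -0.095*log2(0.095) - 0.905*log2(0.905) = 0.453.

0.453


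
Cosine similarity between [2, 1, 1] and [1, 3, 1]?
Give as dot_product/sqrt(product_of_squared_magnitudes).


dot = 6. |a|^2 = 6, |b|^2 = 11. cos = 6/sqrt(66).

6/sqrt(66)


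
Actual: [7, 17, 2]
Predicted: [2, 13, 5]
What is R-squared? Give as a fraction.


Mean(y) = 26/3. SS_res = 50. SS_tot = 350/3. R^2 = 1 - 50/(350/3) = 4/7.

4/7


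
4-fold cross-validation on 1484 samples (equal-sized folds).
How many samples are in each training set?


Each validation fold has 1484/4 = 371 samples. Training set = 1484 - 371 = 1113.

1113


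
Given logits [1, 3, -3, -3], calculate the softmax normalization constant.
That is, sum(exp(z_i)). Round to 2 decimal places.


Denom = e^1=2.7183 + e^3=20.0855 + e^-3=0.0498 + e^-3=0.0498. Sum = 22.9034, which rounds to 22.90.

22.90


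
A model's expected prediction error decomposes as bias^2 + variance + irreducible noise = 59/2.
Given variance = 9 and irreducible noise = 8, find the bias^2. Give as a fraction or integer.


Total error = bias^2 + variance + irreducible noise. So bias^2 = 59/2 - 9 - 8 = 25/2.

25/2


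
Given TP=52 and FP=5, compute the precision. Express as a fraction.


Precision = TP / (TP + FP) = 52 / 57 = 52/57.

52/57


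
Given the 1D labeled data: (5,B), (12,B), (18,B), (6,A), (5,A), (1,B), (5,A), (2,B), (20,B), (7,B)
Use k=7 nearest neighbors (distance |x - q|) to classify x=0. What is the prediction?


Distances: |5-0|=5, |12-0|=12, |18-0|=18, |6-0|=6, |5-0|=5, |1-0|=1, |5-0|=5, |2-0|=2, |20-0|=20, |7-0|=7. 7 nearest: (1,B), (2,B), (5,A), (5,A), (5,B), (6,A), (7,B). Counts: {'B': 4, 'A': 3}. Majority class: B.

B


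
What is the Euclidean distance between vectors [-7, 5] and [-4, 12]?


d = sqrt(sum of squared differences). (-7--4)^2=9, (5-12)^2=49. Sum = 58.

sqrt(58)


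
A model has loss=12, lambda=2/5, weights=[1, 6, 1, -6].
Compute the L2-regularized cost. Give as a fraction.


L2 sq norm = sum(w^2) = 74. J = 12 + 2/5 * 74 = 208/5.

208/5


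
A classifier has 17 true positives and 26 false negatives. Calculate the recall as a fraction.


Recall = TP / (TP + FN) = 17 / 43 = 17/43.

17/43


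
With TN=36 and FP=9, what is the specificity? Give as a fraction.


Specificity = TN / (TN + FP) = 36 / 45 = 4/5.

4/5


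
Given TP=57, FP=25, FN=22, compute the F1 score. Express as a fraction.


Precision = 57/82 = 57/82. Recall = 57/79 = 57/79. F1 = 2*P*R/(P+R) = 114/161.

114/161


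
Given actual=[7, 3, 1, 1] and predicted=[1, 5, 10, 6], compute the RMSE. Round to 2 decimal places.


MSE = 36.5000. RMSE = sqrt(36.5000) = 6.04.

6.04


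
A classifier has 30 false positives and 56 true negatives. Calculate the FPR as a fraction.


FPR = FP / (FP + TN) = 30 / 86 = 15/43.

15/43


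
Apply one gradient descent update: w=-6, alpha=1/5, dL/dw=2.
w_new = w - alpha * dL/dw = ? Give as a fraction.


w_new = -6 - 1/5 * 2 = -6 - 2/5 = -32/5.

-32/5


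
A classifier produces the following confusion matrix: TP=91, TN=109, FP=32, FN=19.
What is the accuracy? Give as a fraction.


Accuracy = (TP + TN) / (TP + TN + FP + FN) = (91 + 109) / 251 = 200/251.

200/251


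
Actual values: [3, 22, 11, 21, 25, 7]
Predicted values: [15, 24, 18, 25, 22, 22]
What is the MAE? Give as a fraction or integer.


MAE = (1/6) * (|3-15|=12 + |22-24|=2 + |11-18|=7 + |21-25|=4 + |25-22|=3 + |7-22|=15). Sum = 43. MAE = 43/6.

43/6


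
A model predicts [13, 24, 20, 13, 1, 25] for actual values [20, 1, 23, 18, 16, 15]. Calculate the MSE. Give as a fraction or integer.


MSE = (1/6) * ((20-13)^2=49 + (1-24)^2=529 + (23-20)^2=9 + (18-13)^2=25 + (16-1)^2=225 + (15-25)^2=100). Sum = 937. MSE = 937/6.

937/6


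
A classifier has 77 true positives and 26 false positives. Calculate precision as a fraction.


Precision = TP / (TP + FP) = 77 / 103 = 77/103.

77/103


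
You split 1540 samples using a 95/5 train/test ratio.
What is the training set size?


Test set = 1540 * 5% = 77. Training set = 1540 - 77 = 1463.

1463


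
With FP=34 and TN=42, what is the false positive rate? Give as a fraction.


FPR = FP / (FP + TN) = 34 / 76 = 17/38.

17/38


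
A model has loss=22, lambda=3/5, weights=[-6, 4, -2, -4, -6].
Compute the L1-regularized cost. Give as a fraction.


L1 norm = sum(|w|) = 22. J = 22 + 3/5 * 22 = 176/5.

176/5


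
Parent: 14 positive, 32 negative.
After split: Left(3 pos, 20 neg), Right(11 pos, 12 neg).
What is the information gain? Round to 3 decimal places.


H(parent) = 0.8865. H(left) = 0.5586, H(right) = 0.9986. Weighted = (23/46)*0.5586 + (23/46)*0.9986 = 0.7786. IG = 0.8865 - 0.7786 = 0.1079, which rounds to 0.108.

0.108


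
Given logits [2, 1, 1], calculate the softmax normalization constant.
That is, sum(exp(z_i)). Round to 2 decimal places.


Denom = e^2=7.3891 + e^1=2.7183 + e^1=2.7183. Sum = 12.8257, which rounds to 12.83.

12.83


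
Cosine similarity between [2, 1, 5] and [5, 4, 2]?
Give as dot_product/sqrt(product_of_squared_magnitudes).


dot = 24. |a|^2 = 30, |b|^2 = 45. cos = 24/sqrt(1350).

24/sqrt(1350)


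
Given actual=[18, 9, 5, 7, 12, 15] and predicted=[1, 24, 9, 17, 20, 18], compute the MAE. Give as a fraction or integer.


MAE = (1/6) * (|18-1|=17 + |9-24|=15 + |5-9|=4 + |7-17|=10 + |12-20|=8 + |15-18|=3). Sum = 57. MAE = 19/2.

19/2


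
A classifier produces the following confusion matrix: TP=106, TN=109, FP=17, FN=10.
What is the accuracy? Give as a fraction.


Accuracy = (TP + TN) / (TP + TN + FP + FN) = (106 + 109) / 242 = 215/242.

215/242


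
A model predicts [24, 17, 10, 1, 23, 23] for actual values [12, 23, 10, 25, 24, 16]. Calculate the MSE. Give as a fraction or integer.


MSE = (1/6) * ((12-24)^2=144 + (23-17)^2=36 + (10-10)^2=0 + (25-1)^2=576 + (24-23)^2=1 + (16-23)^2=49). Sum = 806. MSE = 403/3.

403/3


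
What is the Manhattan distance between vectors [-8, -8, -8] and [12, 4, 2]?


d = sum of absolute differences: |-8-12|=20 + |-8-4|=12 + |-8-2|=10 = 42.

42


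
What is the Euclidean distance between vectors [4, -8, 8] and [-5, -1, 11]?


d = sqrt(sum of squared differences). (4--5)^2=81, (-8--1)^2=49, (8-11)^2=9. Sum = 139.

sqrt(139)


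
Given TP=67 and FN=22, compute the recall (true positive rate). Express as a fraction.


Recall = TP / (TP + FN) = 67 / 89 = 67/89.

67/89


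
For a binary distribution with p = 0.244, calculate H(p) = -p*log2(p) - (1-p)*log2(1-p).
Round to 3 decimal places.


H = -0.244*log2(0.244) - 0.756*log2(0.756) = 0.802.

0.802


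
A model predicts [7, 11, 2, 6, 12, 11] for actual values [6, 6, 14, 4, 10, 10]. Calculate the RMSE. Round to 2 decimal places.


MSE = 29.8333. RMSE = sqrt(29.8333) = 5.46.

5.46


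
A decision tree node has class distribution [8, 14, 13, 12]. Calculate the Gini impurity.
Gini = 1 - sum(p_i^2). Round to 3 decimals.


Total = 47. Proportions: 8/47, 14/47, 13/47, 12/47. sum(p_i^2) = 0.2594. Gini = 1 - 0.2594 = 0.7406, which rounds to 0.741.

0.741


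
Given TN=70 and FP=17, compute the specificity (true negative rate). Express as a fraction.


Specificity = TN / (TN + FP) = 70 / 87 = 70/87.

70/87


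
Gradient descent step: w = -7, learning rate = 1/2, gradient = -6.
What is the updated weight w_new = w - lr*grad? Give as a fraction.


w_new = -7 - 1/2 * -6 = -7 - -3 = -4.

-4


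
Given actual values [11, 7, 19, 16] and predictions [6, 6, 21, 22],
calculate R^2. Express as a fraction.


Mean(y) = 53/4. SS_res = 66. SS_tot = 339/4. R^2 = 1 - 66/(339/4) = 25/113.

25/113


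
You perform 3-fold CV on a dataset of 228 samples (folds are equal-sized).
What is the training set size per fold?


Each validation fold has 228/3 = 76 samples. Training set = 228 - 76 = 152.

152


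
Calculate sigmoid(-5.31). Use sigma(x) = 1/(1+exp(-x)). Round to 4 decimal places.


sigma(-5.31) = 1/(1+e^(5.31)) = 1/(1+202.350228) = 1/203.350228 = 0.0049.

0.0049


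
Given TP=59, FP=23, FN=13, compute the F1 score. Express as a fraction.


Precision = 59/82 = 59/82. Recall = 59/72 = 59/72. F1 = 2*P*R/(P+R) = 59/77.

59/77


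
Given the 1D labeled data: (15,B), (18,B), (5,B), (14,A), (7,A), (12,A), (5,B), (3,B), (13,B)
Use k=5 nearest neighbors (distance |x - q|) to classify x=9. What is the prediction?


Distances: |15-9|=6, |18-9|=9, |5-9|=4, |14-9|=5, |7-9|=2, |12-9|=3, |5-9|=4, |3-9|=6, |13-9|=4. 5 nearest: (7,A), (12,A), (5,B), (5,B), (13,B). Counts: {'A': 2, 'B': 3}. Majority class: B.

B


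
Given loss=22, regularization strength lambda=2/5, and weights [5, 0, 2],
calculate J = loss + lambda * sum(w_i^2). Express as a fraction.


L2 sq norm = sum(w^2) = 29. J = 22 + 2/5 * 29 = 168/5.

168/5


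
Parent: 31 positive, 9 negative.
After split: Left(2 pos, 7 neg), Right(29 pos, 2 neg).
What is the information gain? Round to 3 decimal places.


H(parent) = 0.7692. H(left) = 0.7642, H(right) = 0.3451. Weighted = (9/40)*0.7642 + (31/40)*0.3451 = 0.4394. IG = 0.7692 - 0.4394 = 0.3298, which rounds to 0.330.

0.330


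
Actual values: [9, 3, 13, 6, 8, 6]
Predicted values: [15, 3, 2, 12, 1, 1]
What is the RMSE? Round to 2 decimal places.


MSE = 44.5000. RMSE = sqrt(44.5000) = 6.67.

6.67


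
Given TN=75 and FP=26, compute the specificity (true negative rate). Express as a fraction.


Specificity = TN / (TN + FP) = 75 / 101 = 75/101.

75/101


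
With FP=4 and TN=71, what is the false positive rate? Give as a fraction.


FPR = FP / (FP + TN) = 4 / 75 = 4/75.

4/75


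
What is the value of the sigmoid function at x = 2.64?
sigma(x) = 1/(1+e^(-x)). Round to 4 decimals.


sigma(2.64) = 1/(1+e^(-2.64)) = 1/(1+0.071361) = 1/1.071361 = 0.9334.

0.9334


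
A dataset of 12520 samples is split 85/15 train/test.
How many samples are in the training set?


Test set = 12520 * 15% = 1878. Training set = 12520 - 1878 = 10642.

10642


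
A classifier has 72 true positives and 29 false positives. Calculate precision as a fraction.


Precision = TP / (TP + FP) = 72 / 101 = 72/101.

72/101


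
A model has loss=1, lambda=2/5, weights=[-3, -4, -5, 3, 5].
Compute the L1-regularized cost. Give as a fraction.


L1 norm = sum(|w|) = 20. J = 1 + 2/5 * 20 = 9.

9


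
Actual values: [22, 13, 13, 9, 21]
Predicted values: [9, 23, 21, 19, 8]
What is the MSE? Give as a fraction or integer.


MSE = (1/5) * ((22-9)^2=169 + (13-23)^2=100 + (13-21)^2=64 + (9-19)^2=100 + (21-8)^2=169). Sum = 602. MSE = 602/5.

602/5


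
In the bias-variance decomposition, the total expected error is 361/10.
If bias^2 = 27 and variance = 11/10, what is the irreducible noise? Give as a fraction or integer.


Total error = bias^2 + variance + irreducible noise. So irreducible noise = 361/10 - 27 - 11/10 = 8.

8


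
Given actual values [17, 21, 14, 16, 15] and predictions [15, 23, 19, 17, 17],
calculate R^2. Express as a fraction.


Mean(y) = 83/5. SS_res = 38. SS_tot = 146/5. R^2 = 1 - 38/(146/5) = -22/73.

-22/73


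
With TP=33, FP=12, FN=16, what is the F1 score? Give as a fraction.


Precision = 33/45 = 11/15. Recall = 33/49 = 33/49. F1 = 2*P*R/(P+R) = 33/47.

33/47


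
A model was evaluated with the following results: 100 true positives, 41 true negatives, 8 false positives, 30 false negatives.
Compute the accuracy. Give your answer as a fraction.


Accuracy = (TP + TN) / (TP + TN + FP + FN) = (100 + 41) / 179 = 141/179.

141/179


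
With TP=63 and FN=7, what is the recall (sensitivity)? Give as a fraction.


Recall = TP / (TP + FN) = 63 / 70 = 9/10.

9/10


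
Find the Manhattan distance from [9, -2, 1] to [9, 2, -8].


d = sum of absolute differences: |9-9|=0 + |-2-2|=4 + |1--8|=9 = 13.

13


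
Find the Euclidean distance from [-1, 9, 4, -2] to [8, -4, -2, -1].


d = sqrt(sum of squared differences). (-1-8)^2=81, (9--4)^2=169, (4--2)^2=36, (-2--1)^2=1. Sum = 287.

sqrt(287)


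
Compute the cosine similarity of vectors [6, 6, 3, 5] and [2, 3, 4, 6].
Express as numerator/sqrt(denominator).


dot = 72. |a|^2 = 106, |b|^2 = 65. cos = 72/sqrt(6890).

72/sqrt(6890)


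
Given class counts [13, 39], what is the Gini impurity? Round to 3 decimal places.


Total = 52. Proportions: 13/52, 39/52. sum(p_i^2) = 0.6250. Gini = 1 - 0.6250 = 0.3750, which rounds to 0.375.

0.375


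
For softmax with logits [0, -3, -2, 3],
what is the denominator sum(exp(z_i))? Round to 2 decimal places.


Denom = e^0=1.0000 + e^-3=0.0498 + e^-2=0.1353 + e^3=20.0855. Sum = 21.2706, which rounds to 21.27.

21.27


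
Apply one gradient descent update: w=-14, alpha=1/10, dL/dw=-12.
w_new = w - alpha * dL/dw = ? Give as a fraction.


w_new = -14 - 1/10 * -12 = -14 - -6/5 = -64/5.

-64/5


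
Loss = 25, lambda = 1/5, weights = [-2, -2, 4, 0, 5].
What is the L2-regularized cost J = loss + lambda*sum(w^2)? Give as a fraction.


L2 sq norm = sum(w^2) = 49. J = 25 + 1/5 * 49 = 174/5.

174/5


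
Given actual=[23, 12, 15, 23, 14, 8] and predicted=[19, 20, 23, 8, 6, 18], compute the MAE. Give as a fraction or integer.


MAE = (1/6) * (|23-19|=4 + |12-20|=8 + |15-23|=8 + |23-8|=15 + |14-6|=8 + |8-18|=10). Sum = 53. MAE = 53/6.

53/6


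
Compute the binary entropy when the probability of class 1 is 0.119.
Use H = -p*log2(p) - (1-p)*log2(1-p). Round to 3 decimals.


H = -0.119*log2(0.119) - 0.881*log2(0.881) = 0.526.

0.526


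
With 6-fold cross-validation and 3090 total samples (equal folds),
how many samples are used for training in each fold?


Each validation fold has 3090/6 = 515 samples. Training set = 3090 - 515 = 2575.

2575


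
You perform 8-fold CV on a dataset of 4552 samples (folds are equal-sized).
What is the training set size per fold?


Each validation fold has 4552/8 = 569 samples. Training set = 4552 - 569 = 3983.

3983


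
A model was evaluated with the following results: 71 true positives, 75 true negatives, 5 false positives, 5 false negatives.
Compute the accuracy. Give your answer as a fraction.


Accuracy = (TP + TN) / (TP + TN + FP + FN) = (71 + 75) / 156 = 73/78.

73/78


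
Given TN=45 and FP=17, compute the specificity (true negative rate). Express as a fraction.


Specificity = TN / (TN + FP) = 45 / 62 = 45/62.

45/62


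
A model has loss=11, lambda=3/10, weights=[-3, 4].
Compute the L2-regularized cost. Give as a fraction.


L2 sq norm = sum(w^2) = 25. J = 11 + 3/10 * 25 = 37/2.

37/2


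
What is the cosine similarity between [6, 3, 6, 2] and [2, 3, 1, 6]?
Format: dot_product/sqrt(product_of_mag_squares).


dot = 39. |a|^2 = 85, |b|^2 = 50. cos = 39/sqrt(4250).

39/sqrt(4250)


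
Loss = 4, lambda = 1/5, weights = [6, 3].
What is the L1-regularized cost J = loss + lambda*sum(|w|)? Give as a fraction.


L1 norm = sum(|w|) = 9. J = 4 + 1/5 * 9 = 29/5.

29/5


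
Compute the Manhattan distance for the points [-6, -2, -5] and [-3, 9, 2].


d = sum of absolute differences: |-6--3|=3 + |-2-9|=11 + |-5-2|=7 = 21.

21


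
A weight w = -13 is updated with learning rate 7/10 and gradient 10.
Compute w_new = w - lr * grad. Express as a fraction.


w_new = -13 - 7/10 * 10 = -13 - 7 = -20.

-20


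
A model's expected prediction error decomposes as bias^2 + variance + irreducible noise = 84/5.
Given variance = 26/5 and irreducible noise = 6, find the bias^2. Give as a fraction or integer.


Total error = bias^2 + variance + irreducible noise. So bias^2 = 84/5 - 26/5 - 6 = 28/5.

28/5


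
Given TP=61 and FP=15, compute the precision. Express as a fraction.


Precision = TP / (TP + FP) = 61 / 76 = 61/76.

61/76


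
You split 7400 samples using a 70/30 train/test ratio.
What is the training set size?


Test set = 7400 * 30% = 2220. Training set = 7400 - 2220 = 5180.

5180


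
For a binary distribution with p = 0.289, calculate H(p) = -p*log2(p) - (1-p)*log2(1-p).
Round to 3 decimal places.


H = -0.289*log2(0.289) - 0.711*log2(0.711) = 0.867.

0.867


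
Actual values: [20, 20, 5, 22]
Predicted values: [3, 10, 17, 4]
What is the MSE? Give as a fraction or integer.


MSE = (1/4) * ((20-3)^2=289 + (20-10)^2=100 + (5-17)^2=144 + (22-4)^2=324). Sum = 857. MSE = 857/4.

857/4


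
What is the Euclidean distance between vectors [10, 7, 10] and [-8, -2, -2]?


d = sqrt(sum of squared differences). (10--8)^2=324, (7--2)^2=81, (10--2)^2=144. Sum = 549.

sqrt(549)


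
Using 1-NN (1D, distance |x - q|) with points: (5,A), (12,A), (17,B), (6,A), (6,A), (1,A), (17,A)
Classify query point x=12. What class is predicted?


Distances: |5-12|=7, |12-12|=0, |17-12|=5, |6-12|=6, |6-12|=6, |1-12|=11, |17-12|=5. 1 nearest: (12,A). Counts: {'A': 1}. Majority class: A.

A


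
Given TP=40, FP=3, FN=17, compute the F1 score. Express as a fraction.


Precision = 40/43 = 40/43. Recall = 40/57 = 40/57. F1 = 2*P*R/(P+R) = 4/5.

4/5


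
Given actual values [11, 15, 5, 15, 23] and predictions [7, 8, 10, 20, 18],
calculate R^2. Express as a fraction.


Mean(y) = 69/5. SS_res = 140. SS_tot = 864/5. R^2 = 1 - 140/(864/5) = 41/216.

41/216


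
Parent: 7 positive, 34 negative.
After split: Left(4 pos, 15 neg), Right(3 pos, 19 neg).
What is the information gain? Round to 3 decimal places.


H(parent) = 0.6594. H(left) = 0.7425, H(right) = 0.5746. Weighted = (19/41)*0.7425 + (22/41)*0.5746 = 0.6524. IG = 0.6594 - 0.6524 = 0.0070, which rounds to 0.007.

0.007


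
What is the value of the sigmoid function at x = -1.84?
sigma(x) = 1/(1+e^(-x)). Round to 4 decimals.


sigma(-1.84) = 1/(1+e^(1.84)) = 1/(1+6.296538) = 1/7.296538 = 0.1371.

0.1371


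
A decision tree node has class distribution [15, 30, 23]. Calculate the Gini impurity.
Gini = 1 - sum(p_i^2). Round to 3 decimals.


Total = 68. Proportions: 15/68, 30/68, 23/68. sum(p_i^2) = 0.3577. Gini = 1 - 0.3577 = 0.6423, which rounds to 0.642.

0.642


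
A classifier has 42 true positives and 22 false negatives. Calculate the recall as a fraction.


Recall = TP / (TP + FN) = 42 / 64 = 21/32.

21/32


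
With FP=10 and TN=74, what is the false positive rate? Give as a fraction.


FPR = FP / (FP + TN) = 10 / 84 = 5/42.

5/42


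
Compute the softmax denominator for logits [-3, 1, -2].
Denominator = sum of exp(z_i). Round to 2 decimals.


Denom = e^-3=0.0498 + e^1=2.7183 + e^-2=0.1353. Sum = 2.9034, which rounds to 2.90.

2.90


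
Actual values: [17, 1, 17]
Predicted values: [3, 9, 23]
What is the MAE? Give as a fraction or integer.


MAE = (1/3) * (|17-3|=14 + |1-9|=8 + |17-23|=6). Sum = 28. MAE = 28/3.

28/3


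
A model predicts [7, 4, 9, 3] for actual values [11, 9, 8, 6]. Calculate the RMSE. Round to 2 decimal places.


MSE = 12.7500. RMSE = sqrt(12.7500) = 3.57.

3.57


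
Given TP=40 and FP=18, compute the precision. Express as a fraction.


Precision = TP / (TP + FP) = 40 / 58 = 20/29.

20/29


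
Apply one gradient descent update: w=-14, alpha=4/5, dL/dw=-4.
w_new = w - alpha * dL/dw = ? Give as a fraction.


w_new = -14 - 4/5 * -4 = -14 - -16/5 = -54/5.

-54/5


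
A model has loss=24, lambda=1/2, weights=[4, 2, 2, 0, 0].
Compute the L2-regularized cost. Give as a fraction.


L2 sq norm = sum(w^2) = 24. J = 24 + 1/2 * 24 = 36.

36


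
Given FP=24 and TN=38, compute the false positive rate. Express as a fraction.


FPR = FP / (FP + TN) = 24 / 62 = 12/31.

12/31


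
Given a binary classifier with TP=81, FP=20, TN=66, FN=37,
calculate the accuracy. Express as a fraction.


Accuracy = (TP + TN) / (TP + TN + FP + FN) = (81 + 66) / 204 = 49/68.

49/68


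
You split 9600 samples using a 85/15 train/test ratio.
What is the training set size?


Test set = 9600 * 15% = 1440. Training set = 9600 - 1440 = 8160.

8160


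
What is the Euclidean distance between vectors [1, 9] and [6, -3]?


d = sqrt(sum of squared differences). (1-6)^2=25, (9--3)^2=144. Sum = 169.

13


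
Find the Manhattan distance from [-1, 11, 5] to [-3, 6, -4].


d = sum of absolute differences: |-1--3|=2 + |11-6|=5 + |5--4|=9 = 16.

16


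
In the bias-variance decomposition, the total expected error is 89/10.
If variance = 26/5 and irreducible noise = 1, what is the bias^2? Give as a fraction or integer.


Total error = bias^2 + variance + irreducible noise. So bias^2 = 89/10 - 26/5 - 1 = 27/10.

27/10


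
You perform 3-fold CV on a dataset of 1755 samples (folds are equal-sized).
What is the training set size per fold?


Each validation fold has 1755/3 = 585 samples. Training set = 1755 - 585 = 1170.

1170


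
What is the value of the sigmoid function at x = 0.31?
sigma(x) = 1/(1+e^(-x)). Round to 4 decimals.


sigma(0.31) = 1/(1+e^(-0.31)) = 1/(1+0.733447) = 1/1.733447 = 0.5769.

0.5769


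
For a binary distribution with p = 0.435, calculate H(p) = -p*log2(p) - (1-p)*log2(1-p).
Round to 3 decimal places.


H = -0.435*log2(0.435) - 0.565*log2(0.565) = 0.988.

0.988


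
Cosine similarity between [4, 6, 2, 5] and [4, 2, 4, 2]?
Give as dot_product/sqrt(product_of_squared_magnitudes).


dot = 46. |a|^2 = 81, |b|^2 = 40. cos = 46/sqrt(3240).

46/sqrt(3240)


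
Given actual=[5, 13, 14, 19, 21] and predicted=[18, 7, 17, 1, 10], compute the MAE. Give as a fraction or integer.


MAE = (1/5) * (|5-18|=13 + |13-7|=6 + |14-17|=3 + |19-1|=18 + |21-10|=11). Sum = 51. MAE = 51/5.

51/5


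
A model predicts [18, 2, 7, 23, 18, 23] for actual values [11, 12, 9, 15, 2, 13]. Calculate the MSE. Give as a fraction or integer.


MSE = (1/6) * ((11-18)^2=49 + (12-2)^2=100 + (9-7)^2=4 + (15-23)^2=64 + (2-18)^2=256 + (13-23)^2=100). Sum = 573. MSE = 191/2.

191/2


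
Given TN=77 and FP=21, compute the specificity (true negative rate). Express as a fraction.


Specificity = TN / (TN + FP) = 77 / 98 = 11/14.

11/14


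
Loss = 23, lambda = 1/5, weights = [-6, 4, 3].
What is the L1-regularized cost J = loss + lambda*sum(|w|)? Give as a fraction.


L1 norm = sum(|w|) = 13. J = 23 + 1/5 * 13 = 128/5.

128/5


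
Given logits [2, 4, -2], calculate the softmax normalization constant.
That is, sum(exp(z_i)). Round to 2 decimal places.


Denom = e^2=7.3891 + e^4=54.5982 + e^-2=0.1353. Sum = 62.1226, which rounds to 62.12.

62.12


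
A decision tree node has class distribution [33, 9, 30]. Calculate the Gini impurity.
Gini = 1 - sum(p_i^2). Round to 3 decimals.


Total = 72. Proportions: 33/72, 9/72, 30/72. sum(p_i^2) = 0.3993. Gini = 1 - 0.3993 = 0.6007, which rounds to 0.601.

0.601


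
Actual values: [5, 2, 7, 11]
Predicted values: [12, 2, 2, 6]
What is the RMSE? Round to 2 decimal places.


MSE = 24.7500. RMSE = sqrt(24.7500) = 4.97.

4.97


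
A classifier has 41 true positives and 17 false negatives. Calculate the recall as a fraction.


Recall = TP / (TP + FN) = 41 / 58 = 41/58.

41/58


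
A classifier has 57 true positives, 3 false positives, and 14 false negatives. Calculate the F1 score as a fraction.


Precision = 57/60 = 19/20. Recall = 57/71 = 57/71. F1 = 2*P*R/(P+R) = 114/131.

114/131


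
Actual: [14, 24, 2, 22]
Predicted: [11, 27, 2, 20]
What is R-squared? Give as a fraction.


Mean(y) = 31/2. SS_res = 22. SS_tot = 299. R^2 = 1 - 22/(299) = 277/299.

277/299


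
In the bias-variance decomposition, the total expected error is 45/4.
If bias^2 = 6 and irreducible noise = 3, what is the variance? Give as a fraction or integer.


Total error = bias^2 + variance + irreducible noise. So variance = 45/4 - 6 - 3 = 9/4.

9/4


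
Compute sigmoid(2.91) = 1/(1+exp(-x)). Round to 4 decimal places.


sigma(2.91) = 1/(1+e^(-2.91)) = 1/(1+0.054476) = 1/1.054476 = 0.9483.

0.9483


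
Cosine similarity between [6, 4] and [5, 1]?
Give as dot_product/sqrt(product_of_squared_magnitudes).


dot = 34. |a|^2 = 52, |b|^2 = 26. cos = 34/sqrt(1352).

34/sqrt(1352)


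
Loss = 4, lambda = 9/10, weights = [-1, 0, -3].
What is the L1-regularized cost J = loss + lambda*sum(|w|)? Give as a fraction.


L1 norm = sum(|w|) = 4. J = 4 + 9/10 * 4 = 38/5.

38/5


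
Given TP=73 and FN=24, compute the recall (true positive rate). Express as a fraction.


Recall = TP / (TP + FN) = 73 / 97 = 73/97.

73/97


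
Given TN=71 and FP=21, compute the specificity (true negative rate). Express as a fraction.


Specificity = TN / (TN + FP) = 71 / 92 = 71/92.

71/92


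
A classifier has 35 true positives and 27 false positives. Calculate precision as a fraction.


Precision = TP / (TP + FP) = 35 / 62 = 35/62.

35/62


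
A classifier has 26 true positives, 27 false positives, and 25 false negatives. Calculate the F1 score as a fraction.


Precision = 26/53 = 26/53. Recall = 26/51 = 26/51. F1 = 2*P*R/(P+R) = 1/2.

1/2


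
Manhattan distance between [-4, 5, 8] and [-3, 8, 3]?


d = sum of absolute differences: |-4--3|=1 + |5-8|=3 + |8-3|=5 = 9.

9


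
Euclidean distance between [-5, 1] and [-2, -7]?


d = sqrt(sum of squared differences). (-5--2)^2=9, (1--7)^2=64. Sum = 73.

sqrt(73)


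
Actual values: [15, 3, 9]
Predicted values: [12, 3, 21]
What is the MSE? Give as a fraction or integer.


MSE = (1/3) * ((15-12)^2=9 + (3-3)^2=0 + (9-21)^2=144). Sum = 153. MSE = 51.

51


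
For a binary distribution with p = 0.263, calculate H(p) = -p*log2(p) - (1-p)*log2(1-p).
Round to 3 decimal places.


H = -0.263*log2(0.263) - 0.737*log2(0.737) = 0.831.

0.831


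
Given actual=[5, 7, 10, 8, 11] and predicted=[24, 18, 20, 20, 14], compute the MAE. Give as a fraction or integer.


MAE = (1/5) * (|5-24|=19 + |7-18|=11 + |10-20|=10 + |8-20|=12 + |11-14|=3). Sum = 55. MAE = 11.

11


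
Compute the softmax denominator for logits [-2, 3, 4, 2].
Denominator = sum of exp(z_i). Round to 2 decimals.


Denom = e^-2=0.1353 + e^3=20.0855 + e^4=54.5982 + e^2=7.3891. Sum = 82.2081, which rounds to 82.21.

82.21


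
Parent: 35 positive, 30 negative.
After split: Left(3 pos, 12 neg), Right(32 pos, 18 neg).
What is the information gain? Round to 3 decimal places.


H(parent) = 0.9957. H(left) = 0.7219, H(right) = 0.9427. Weighted = (15/65)*0.7219 + (50/65)*0.9427 = 0.8917. IG = 0.9957 - 0.8917 = 0.1040, which rounds to 0.104.

0.104


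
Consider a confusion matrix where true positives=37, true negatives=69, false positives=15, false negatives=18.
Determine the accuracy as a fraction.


Accuracy = (TP + TN) / (TP + TN + FP + FN) = (37 + 69) / 139 = 106/139.

106/139


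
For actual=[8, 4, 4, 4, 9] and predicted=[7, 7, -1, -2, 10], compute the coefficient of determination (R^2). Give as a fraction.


Mean(y) = 29/5. SS_res = 72. SS_tot = 124/5. R^2 = 1 - 72/(124/5) = -59/31.

-59/31


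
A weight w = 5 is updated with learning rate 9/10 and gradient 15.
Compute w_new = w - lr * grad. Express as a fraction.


w_new = 5 - 9/10 * 15 = 5 - 27/2 = -17/2.

-17/2


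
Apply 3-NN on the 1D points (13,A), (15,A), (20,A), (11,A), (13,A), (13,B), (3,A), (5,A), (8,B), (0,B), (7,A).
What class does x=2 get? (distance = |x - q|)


Distances: |13-2|=11, |15-2|=13, |20-2|=18, |11-2|=9, |13-2|=11, |13-2|=11, |3-2|=1, |5-2|=3, |8-2|=6, |0-2|=2, |7-2|=5. 3 nearest: (3,A), (0,B), (5,A). Counts: {'A': 2, 'B': 1}. Majority class: A.

A


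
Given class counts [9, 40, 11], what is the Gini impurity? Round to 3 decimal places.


Total = 60. Proportions: 9/60, 40/60, 11/60. sum(p_i^2) = 0.5006. Gini = 1 - 0.5006 = 0.4994, which rounds to 0.499.

0.499


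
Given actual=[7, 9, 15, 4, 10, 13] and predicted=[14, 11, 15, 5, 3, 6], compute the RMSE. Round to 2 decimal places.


MSE = 25.3333. RMSE = sqrt(25.3333) = 5.03.

5.03


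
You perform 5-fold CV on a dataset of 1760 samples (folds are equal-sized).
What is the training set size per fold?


Each validation fold has 1760/5 = 352 samples. Training set = 1760 - 352 = 1408.

1408


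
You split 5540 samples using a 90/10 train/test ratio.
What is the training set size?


Test set = 5540 * 10% = 554. Training set = 5540 - 554 = 4986.

4986


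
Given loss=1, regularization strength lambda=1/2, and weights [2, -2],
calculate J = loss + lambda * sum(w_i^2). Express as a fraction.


L2 sq norm = sum(w^2) = 8. J = 1 + 1/2 * 8 = 5.

5


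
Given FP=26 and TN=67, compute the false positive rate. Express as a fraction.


FPR = FP / (FP + TN) = 26 / 93 = 26/93.

26/93


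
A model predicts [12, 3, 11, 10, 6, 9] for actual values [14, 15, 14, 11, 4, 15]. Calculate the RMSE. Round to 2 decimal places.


MSE = 33.0000. RMSE = sqrt(33.0000) = 5.74.

5.74


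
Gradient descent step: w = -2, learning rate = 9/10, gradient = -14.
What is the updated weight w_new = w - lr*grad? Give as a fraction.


w_new = -2 - 9/10 * -14 = -2 - -63/5 = 53/5.

53/5


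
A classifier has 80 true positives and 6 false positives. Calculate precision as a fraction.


Precision = TP / (TP + FP) = 80 / 86 = 40/43.

40/43


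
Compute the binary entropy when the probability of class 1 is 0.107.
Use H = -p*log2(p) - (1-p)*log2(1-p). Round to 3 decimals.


H = -0.107*log2(0.107) - 0.893*log2(0.893) = 0.491.

0.491


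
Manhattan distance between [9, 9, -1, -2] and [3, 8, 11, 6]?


d = sum of absolute differences: |9-3|=6 + |9-8|=1 + |-1-11|=12 + |-2-6|=8 = 27.

27


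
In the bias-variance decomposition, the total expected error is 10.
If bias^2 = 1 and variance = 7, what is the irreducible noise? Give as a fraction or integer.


Total error = bias^2 + variance + irreducible noise. So irreducible noise = 10 - 1 - 7 = 2.

2


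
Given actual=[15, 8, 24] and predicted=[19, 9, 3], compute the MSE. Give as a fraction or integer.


MSE = (1/3) * ((15-19)^2=16 + (8-9)^2=1 + (24-3)^2=441). Sum = 458. MSE = 458/3.

458/3


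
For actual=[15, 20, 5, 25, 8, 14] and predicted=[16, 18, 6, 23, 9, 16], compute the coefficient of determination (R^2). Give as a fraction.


Mean(y) = 29/2. SS_res = 15. SS_tot = 547/2. R^2 = 1 - 15/(547/2) = 517/547.

517/547


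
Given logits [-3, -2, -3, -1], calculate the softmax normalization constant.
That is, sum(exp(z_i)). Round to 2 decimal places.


Denom = e^-3=0.0498 + e^-2=0.1353 + e^-3=0.0498 + e^-1=0.3679. Sum = 0.6028, which rounds to 0.60.

0.60


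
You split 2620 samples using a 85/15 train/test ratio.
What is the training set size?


Test set = 2620 * 15% = 393. Training set = 2620 - 393 = 2227.

2227


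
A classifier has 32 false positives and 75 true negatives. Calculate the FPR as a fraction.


FPR = FP / (FP + TN) = 32 / 107 = 32/107.

32/107


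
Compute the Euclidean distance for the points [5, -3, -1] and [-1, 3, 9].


d = sqrt(sum of squared differences). (5--1)^2=36, (-3-3)^2=36, (-1-9)^2=100. Sum = 172.

sqrt(172)


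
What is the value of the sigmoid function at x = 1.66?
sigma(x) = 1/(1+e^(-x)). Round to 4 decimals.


sigma(1.66) = 1/(1+e^(-1.66)) = 1/(1+0.190139) = 1/1.190139 = 0.8402.

0.8402


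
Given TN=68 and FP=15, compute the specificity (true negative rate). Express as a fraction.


Specificity = TN / (TN + FP) = 68 / 83 = 68/83.

68/83


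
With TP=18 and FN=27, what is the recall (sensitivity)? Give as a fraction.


Recall = TP / (TP + FN) = 18 / 45 = 2/5.

2/5


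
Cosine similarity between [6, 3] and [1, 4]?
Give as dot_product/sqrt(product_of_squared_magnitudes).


dot = 18. |a|^2 = 45, |b|^2 = 17. cos = 18/sqrt(765).

18/sqrt(765)


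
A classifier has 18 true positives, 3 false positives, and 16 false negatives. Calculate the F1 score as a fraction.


Precision = 18/21 = 6/7. Recall = 18/34 = 9/17. F1 = 2*P*R/(P+R) = 36/55.

36/55


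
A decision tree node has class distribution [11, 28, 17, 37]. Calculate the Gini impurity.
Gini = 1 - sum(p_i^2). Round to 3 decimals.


Total = 93. Proportions: 11/93, 28/93, 17/93, 37/93. sum(p_i^2) = 0.2963. Gini = 1 - 0.2963 = 0.7037, which rounds to 0.704.

0.704


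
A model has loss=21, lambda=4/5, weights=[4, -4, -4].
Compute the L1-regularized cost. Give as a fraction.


L1 norm = sum(|w|) = 12. J = 21 + 4/5 * 12 = 153/5.

153/5


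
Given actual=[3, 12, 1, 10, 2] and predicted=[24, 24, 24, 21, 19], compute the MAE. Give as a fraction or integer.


MAE = (1/5) * (|3-24|=21 + |12-24|=12 + |1-24|=23 + |10-21|=11 + |2-19|=17). Sum = 84. MAE = 84/5.

84/5


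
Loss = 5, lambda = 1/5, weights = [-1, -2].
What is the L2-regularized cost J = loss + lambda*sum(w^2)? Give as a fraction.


L2 sq norm = sum(w^2) = 5. J = 5 + 1/5 * 5 = 6.

6


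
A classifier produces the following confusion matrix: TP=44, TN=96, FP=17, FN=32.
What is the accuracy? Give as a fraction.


Accuracy = (TP + TN) / (TP + TN + FP + FN) = (44 + 96) / 189 = 20/27.

20/27


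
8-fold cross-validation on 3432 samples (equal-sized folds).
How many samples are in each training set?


Each validation fold has 3432/8 = 429 samples. Training set = 3432 - 429 = 3003.

3003


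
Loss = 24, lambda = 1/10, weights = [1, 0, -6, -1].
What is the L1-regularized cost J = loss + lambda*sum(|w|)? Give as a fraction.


L1 norm = sum(|w|) = 8. J = 24 + 1/10 * 8 = 124/5.

124/5


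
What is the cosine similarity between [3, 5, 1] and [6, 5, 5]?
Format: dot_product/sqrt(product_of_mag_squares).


dot = 48. |a|^2 = 35, |b|^2 = 86. cos = 48/sqrt(3010).

48/sqrt(3010)


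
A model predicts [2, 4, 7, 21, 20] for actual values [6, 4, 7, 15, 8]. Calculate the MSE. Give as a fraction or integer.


MSE = (1/5) * ((6-2)^2=16 + (4-4)^2=0 + (7-7)^2=0 + (15-21)^2=36 + (8-20)^2=144). Sum = 196. MSE = 196/5.

196/5


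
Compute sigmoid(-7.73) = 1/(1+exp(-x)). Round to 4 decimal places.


sigma(-7.73) = 1/(1+e^(7.73)) = 1/(1+2275.602201) = 1/2276.602201 = 0.0004.

0.0004


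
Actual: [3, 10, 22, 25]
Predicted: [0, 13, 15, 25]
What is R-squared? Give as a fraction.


Mean(y) = 15. SS_res = 67. SS_tot = 318. R^2 = 1 - 67/(318) = 251/318.

251/318


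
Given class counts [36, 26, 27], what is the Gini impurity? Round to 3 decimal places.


Total = 89. Proportions: 36/89, 26/89, 27/89. sum(p_i^2) = 0.3410. Gini = 1 - 0.3410 = 0.6590, which rounds to 0.659.

0.659


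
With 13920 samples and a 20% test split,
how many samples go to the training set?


Test set = 13920 * 20% = 2784. Training set = 13920 - 2784 = 11136.

11136


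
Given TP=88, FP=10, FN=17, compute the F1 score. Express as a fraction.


Precision = 88/98 = 44/49. Recall = 88/105 = 88/105. F1 = 2*P*R/(P+R) = 176/203.

176/203


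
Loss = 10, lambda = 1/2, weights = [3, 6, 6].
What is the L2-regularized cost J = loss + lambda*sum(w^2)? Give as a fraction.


L2 sq norm = sum(w^2) = 81. J = 10 + 1/2 * 81 = 101/2.

101/2


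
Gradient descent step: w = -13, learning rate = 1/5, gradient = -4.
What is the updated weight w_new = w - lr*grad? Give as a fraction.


w_new = -13 - 1/5 * -4 = -13 - -4/5 = -61/5.

-61/5


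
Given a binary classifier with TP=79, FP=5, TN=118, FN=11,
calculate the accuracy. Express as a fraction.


Accuracy = (TP + TN) / (TP + TN + FP + FN) = (79 + 118) / 213 = 197/213.

197/213


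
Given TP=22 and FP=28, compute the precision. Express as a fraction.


Precision = TP / (TP + FP) = 22 / 50 = 11/25.

11/25
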